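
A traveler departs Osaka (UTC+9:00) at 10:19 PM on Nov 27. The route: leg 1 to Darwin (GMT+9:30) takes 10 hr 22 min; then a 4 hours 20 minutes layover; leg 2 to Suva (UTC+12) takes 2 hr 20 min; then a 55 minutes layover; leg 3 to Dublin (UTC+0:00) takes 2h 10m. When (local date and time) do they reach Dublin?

9:26 AM on November 28

Convert departure to UTC: 10:19 PM − 9:00 = 1:19 PM UTC on Nov 27.
Add 10 hours 22 minutes leg 1 → 11:41 PM UTC.
Add 4 hours and 20 minutes layover in Darwin → 4:01 AM UTC (Nov 28).
Add 2 hours and 20 minutes leg 2 → 6:21 AM UTC.
Add 55 minutes layover in Suva → 7:16 AM UTC.
Add 2 hours 10 minutes leg 3 → 9:26 AM UTC.
Dublin is UTC+0, so local arrival is the same: 9:26 AM on Nov 28.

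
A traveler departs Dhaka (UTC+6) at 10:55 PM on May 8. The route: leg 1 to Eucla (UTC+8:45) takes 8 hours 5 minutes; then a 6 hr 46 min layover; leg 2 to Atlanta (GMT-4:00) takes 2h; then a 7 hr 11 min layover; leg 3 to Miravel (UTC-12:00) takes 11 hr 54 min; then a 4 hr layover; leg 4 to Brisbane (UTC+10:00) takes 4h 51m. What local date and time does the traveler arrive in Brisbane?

Convert departure to UTC: 10:55 PM − 6:00 = 4:55 PM UTC on May 8.
Add 8 hours 5 minutes leg 1 → 1:00 AM UTC (May 9).
Add 6 hours 46 minutes layover in Eucla → 7:46 AM UTC.
Add 2 hours leg 2 → 9:46 AM UTC.
Add 7 hours 11 minutes layover in Atlanta → 4:57 PM UTC.
Add 11 hours and 54 minutes leg 3 → 4:51 AM UTC (May 10).
Add 4 hours layover in Miravel → 8:51 AM UTC.
Add 4 hours 51 minutes leg 4 → 1:42 PM UTC.
Brisbane is UTC+10:00, so local arrival = 1:42 PM + 10:00 = 11:42 PM on May 10.

11:42 PM on May 10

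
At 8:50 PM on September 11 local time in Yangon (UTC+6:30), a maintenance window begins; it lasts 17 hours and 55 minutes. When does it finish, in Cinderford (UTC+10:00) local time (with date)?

6:15 PM on Sep 12

Cinderford is 3:30 ahead of Yangon.
After 17 hours and 55 minutes it is 2:45 PM (Sep 12) in Yangon.
Shift by the zone difference: 2:45 PM + 3:30 = 6:15 PM on Sep 12 in Cinderford.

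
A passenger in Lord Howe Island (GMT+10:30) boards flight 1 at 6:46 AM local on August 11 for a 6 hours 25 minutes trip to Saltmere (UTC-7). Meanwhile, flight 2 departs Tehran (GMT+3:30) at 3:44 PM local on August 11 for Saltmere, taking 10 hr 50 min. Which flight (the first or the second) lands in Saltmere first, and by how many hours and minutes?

the first, by 20 hours 23 minutes

Flight 1 in UTC: 6:46 AM − 10:30 = 8:16 PM on Aug 10.
+6 hours and 25 minutes → arrive 2:41 AM UTC on Aug 11.
Flight 2 in UTC: 3:44 PM − 3:30 = 12:14 PM on Aug 11.
+10 hours 50 minutes → arrive 11:04 PM UTC on Aug 11.
Flight 1 lands earlier by 20 hours 23 minutes.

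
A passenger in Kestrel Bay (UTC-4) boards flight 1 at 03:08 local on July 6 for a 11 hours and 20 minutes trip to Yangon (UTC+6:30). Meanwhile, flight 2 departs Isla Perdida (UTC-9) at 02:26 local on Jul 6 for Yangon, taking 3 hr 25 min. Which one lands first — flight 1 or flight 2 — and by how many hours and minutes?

Flight 1 in UTC: 03:08 + 4:00 = 07:08 on Jul 6.
+11 hours and 20 minutes → arrive 18:28 UTC on Jul 6.
Flight 2 in UTC: 02:26 + 9:00 = 11:26 on Jul 6.
+3 hours 25 minutes → arrive 14:51 UTC on Jul 6.
Flight 2 lands earlier by 3 hours 37 minutes.

the second, by 3 hours 37 minutes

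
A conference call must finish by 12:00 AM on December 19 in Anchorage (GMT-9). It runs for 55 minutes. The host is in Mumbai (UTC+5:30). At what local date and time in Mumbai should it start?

Target end time in UTC: 12:00 AM + 9:00 = 9:00 AM on Dec 19.
Subtract 55 minutes → start 8:05 AM UTC on Dec 19.
Mumbai is UTC+5:30: 8:05 AM + 5:30 = 1:35 PM on Dec 19.

1:35 PM on December 19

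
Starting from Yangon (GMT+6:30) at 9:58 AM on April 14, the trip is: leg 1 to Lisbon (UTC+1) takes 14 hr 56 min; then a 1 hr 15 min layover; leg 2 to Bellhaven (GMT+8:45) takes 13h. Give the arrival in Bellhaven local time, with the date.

Convert departure to UTC: 9:58 AM − 6:30 = 3:28 AM UTC on Apr 14.
Add 14 hours and 56 minutes leg 1 → 6:24 PM UTC.
Add 1 hour 15 minutes layover in Lisbon → 7:39 PM UTC.
Add 13 hours leg 2 → 8:39 AM UTC (Apr 15).
Bellhaven is UTC+8:45, so local arrival = 8:39 AM + 8:45 = 5:24 PM on Apr 15.

5:24 PM on April 15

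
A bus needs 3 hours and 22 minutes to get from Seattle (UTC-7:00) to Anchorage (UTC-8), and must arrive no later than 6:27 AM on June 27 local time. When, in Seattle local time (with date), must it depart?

4:05 AM on Jun 27

Target arrival in UTC: 6:27 AM + 8:00 = 2:27 PM on Jun 27.
Subtract 3 hours 22 minutes → departure 11:05 AM UTC on Jun 27.
Seattle is UTC−7:00: 11:05 AM − 7:00 = 4:05 AM on Jun 27.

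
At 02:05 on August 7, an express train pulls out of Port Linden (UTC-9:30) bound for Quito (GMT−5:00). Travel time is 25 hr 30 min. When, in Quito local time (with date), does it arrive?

Convert departure to UTC: 02:05 + 9:30 = 11:35 UTC on Aug 7.
Add 25 hours 30 minutes travel time → 13:05 UTC (Aug 8).
Quito is UTC−5:00, so local arrival = 13:05 − 5:00 = 08:05 on Aug 8.

08:05 on August 8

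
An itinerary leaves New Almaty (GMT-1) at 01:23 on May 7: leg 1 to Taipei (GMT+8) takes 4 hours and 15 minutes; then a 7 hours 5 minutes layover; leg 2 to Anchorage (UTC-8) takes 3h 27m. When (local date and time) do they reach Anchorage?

09:10 on May 7

Convert departure to UTC: 01:23 + 1:00 = 02:23 UTC on May 7.
Add 4 hours 15 minutes leg 1 → 06:38 UTC.
Add 7 hours and 5 minutes layover in Taipei → 13:43 UTC.
Add 3 hours 27 minutes leg 2 → 17:10 UTC.
Anchorage is UTC−8:00, so local arrival = 17:10 − 8:00 = 09:10 on May 7.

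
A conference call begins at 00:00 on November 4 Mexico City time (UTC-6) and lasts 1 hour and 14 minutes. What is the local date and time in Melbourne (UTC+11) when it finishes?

18:14 on Nov 4

Convert start to UTC: 00:00 + 6:00 = 06:00 UTC on Nov 4.
Add 1 hour and 14 minutes duration → 07:14 UTC.
Melbourne is UTC+11:00, so local end time = 07:14 + 11:00 = 18:14 on Nov 4.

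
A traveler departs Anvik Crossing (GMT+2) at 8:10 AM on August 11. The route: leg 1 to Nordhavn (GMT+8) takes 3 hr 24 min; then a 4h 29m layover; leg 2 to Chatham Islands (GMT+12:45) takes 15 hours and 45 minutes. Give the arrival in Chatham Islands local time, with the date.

Convert departure to UTC: 8:10 AM − 2:00 = 6:10 AM UTC on Aug 11.
Add 3 hours and 24 minutes leg 1 → 9:34 AM UTC.
Add 4 hours 29 minutes layover in Nordhavn → 2:03 PM UTC.
Add 15 hours and 45 minutes leg 2 → 5:48 AM UTC (Aug 12).
Chatham Islands is UTC+12:45, so local arrival = 5:48 AM + 12:45 = 6:33 PM on Aug 12.

6:33 PM on August 12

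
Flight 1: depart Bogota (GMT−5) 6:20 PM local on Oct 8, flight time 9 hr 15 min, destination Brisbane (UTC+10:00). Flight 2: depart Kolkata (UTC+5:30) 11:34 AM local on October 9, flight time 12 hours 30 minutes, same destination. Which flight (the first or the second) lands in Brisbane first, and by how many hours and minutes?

Flight 1 in UTC: 6:20 PM + 5:00 = 11:20 PM on Oct 8.
+9 hours and 15 minutes → arrive 8:35 AM UTC on Oct 9.
Flight 2 in UTC: 11:34 AM − 5:30 = 6:04 AM on Oct 9.
+12 hours and 30 minutes → arrive 6:34 PM UTC on Oct 9.
Flight 1 lands earlier by 9 hours 59 minutes.

the first, by 9 hours 59 minutes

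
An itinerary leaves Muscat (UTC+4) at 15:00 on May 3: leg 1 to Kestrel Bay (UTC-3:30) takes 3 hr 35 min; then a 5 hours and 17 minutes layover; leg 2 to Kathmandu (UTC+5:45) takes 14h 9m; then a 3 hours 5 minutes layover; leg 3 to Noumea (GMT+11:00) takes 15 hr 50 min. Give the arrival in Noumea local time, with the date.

Convert departure to UTC: 15:00 − 4:00 = 11:00 UTC on May 3.
Add 3 hours and 35 minutes leg 1 → 14:35 UTC.
Add 5 hours and 17 minutes layover in Kestrel Bay → 19:52 UTC.
Add 14 hours and 9 minutes leg 2 → 10:01 UTC (May 4).
Add 3 hours 5 minutes layover in Kathmandu → 13:06 UTC.
Add 15 hours and 50 minutes leg 3 → 04:56 UTC (May 5).
Noumea is UTC+11:00, so local arrival = 04:56 + 11:00 = 15:56 on May 5.

15:56 on May 5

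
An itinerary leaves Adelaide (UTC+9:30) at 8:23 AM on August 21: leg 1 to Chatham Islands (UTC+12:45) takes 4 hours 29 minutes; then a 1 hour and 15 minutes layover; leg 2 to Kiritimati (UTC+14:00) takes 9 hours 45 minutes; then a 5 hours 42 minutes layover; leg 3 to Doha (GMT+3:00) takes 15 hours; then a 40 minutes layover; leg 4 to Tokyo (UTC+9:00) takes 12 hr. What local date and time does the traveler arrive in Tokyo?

Convert departure to UTC: 8:23 AM − 9:30 = 10:53 PM UTC on Aug 20.
Add 4 hours and 29 minutes leg 1 → 3:22 AM UTC (Aug 21).
Add 1 hour and 15 minutes layover in Chatham Islands → 4:37 AM UTC.
Add 9 hours and 45 minutes leg 2 → 2:22 PM UTC.
Add 5 hours 42 minutes layover in Kiritimati → 8:04 PM UTC.
Add 15 hours leg 3 → 11:04 AM UTC (Aug 22).
Add 40 minutes layover in Doha → 11:44 AM UTC.
Add 12 hours leg 4 → 11:44 PM UTC.
Tokyo is UTC+9:00, so local arrival = 11:44 PM + 9:00 = 8:44 AM on Aug 23.

8:44 AM on Aug 23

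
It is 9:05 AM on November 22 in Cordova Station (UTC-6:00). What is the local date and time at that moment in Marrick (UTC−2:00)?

1:05 PM on November 22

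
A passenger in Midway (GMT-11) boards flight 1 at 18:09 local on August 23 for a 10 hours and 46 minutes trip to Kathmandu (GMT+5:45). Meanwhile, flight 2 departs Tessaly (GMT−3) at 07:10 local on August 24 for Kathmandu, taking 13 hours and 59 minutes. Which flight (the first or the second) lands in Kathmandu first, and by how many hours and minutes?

the first, by 8 hours 14 minutes

Flight 1 in UTC: 18:09 + 11:00 = 05:09 on Aug 24.
+10 hours and 46 minutes → arrive 15:55 UTC on Aug 24.
Flight 2 in UTC: 07:10 + 3:00 = 10:10 on Aug 24.
+13 hours and 59 minutes → arrive 00:09 UTC on Aug 25.
Flight 1 lands earlier by 8 hours 14 minutes.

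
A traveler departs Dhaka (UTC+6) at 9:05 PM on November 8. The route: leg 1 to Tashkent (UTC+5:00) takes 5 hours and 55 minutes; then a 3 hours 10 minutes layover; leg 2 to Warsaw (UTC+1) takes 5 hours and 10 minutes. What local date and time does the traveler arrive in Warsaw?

6:20 AM on November 9

Convert departure to UTC: 9:05 PM − 6:00 = 3:05 PM UTC on Nov 8.
Add 5 hours and 55 minutes leg 1 → 9:00 PM UTC.
Add 3 hours 10 minutes layover in Tashkent → 12:10 AM UTC (Nov 9).
Add 5 hours and 10 minutes leg 2 → 5:20 AM UTC.
Warsaw is UTC+1:00, so local arrival = 5:20 AM + 1:00 = 6:20 AM on Nov 9.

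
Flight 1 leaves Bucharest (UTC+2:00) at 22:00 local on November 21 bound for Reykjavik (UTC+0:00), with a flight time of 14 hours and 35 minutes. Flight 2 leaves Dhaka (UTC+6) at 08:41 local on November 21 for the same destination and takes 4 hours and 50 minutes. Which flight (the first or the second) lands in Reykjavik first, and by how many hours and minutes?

the second, by 27 hours 4 minutes

Flight 1 in UTC: 22:00 − 2:00 = 20:00 on Nov 21.
+14 hours 35 minutes → arrive 10:35 UTC on Nov 22.
Flight 2 in UTC: 08:41 − 6:00 = 02:41 on Nov 21.
+4 hours 50 minutes → arrive 07:31 UTC on Nov 21.
Flight 2 lands earlier by 27 hours 4 minutes.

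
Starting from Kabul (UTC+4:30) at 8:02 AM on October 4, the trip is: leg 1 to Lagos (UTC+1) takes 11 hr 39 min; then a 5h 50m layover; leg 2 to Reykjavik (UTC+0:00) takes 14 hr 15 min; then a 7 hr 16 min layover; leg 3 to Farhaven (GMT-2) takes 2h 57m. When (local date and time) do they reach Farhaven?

Convert departure to UTC: 8:02 AM − 4:30 = 3:32 AM UTC on Oct 4.
Add 11 hours 39 minutes leg 1 → 3:11 PM UTC.
Add 5 hours and 50 minutes layover in Lagos → 9:01 PM UTC.
Add 14 hours and 15 minutes leg 2 → 11:16 AM UTC (Oct 5).
Add 7 hours and 16 minutes layover in Reykjavik → 6:32 PM UTC.
Add 2 hours 57 minutes leg 3 → 9:29 PM UTC.
Farhaven is UTC−2:00, so local arrival = 9:29 PM − 2:00 = 7:29 PM on Oct 5.

7:29 PM on Oct 5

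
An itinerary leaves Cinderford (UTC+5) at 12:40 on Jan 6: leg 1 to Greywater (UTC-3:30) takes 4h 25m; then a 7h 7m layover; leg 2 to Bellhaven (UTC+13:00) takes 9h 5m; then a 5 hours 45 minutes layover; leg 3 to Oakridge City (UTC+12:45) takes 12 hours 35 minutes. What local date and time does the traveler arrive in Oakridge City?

Convert departure to UTC: 12:40 − 5:00 = 07:40 UTC on Jan 6.
Add 4 hours and 25 minutes leg 1 → 12:05 UTC.
Add 7 hours 7 minutes layover in Greywater → 19:12 UTC.
Add 9 hours 5 minutes leg 2 → 04:17 UTC (Jan 7).
Add 5 hours and 45 minutes layover in Bellhaven → 10:02 UTC.
Add 12 hours 35 minutes leg 3 → 22:37 UTC.
Oakridge City is UTC+12:45, so local arrival = 22:37 + 12:45 = 11:22 on Jan 8.

11:22 on January 8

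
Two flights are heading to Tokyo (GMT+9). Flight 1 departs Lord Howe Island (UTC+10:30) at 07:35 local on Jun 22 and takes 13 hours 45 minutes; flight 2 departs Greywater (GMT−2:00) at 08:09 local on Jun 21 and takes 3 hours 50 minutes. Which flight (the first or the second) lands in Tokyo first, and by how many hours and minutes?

the second, by 20 hours 51 minutes

Flight 1 in UTC: 07:35 − 10:30 = 21:05 on Jun 21.
+13 hours 45 minutes → arrive 10:50 UTC on Jun 22.
Flight 2 in UTC: 08:09 + 2:00 = 10:09 on Jun 21.
+3 hours and 50 minutes → arrive 13:59 UTC on Jun 21.
Flight 2 lands earlier by 20 hours 51 minutes.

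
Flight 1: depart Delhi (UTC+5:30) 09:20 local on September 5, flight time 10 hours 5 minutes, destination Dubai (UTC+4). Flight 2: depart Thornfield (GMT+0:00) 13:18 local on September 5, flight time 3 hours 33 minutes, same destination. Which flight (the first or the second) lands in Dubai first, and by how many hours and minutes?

Flight 1 in UTC: 09:20 − 5:30 = 03:50 on Sep 5.
+10 hours 5 minutes → arrive 13:55 UTC on Sep 5.
Flight 2 departs at 13:18 UTC (Sep 5).
+3 hours and 33 minutes → arrive 16:51 UTC on Sep 5.
Flight 1 lands earlier by 2 hours 56 minutes.

the first, by 2 hours 56 minutes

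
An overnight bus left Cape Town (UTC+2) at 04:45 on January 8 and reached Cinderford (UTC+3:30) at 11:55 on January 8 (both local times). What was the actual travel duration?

Departure in UTC: 04:45 − 2:00 = 02:45 on Jan 8.
Arrival in UTC: 11:55 − 3:30 = 08:25 on Jan 8.
Elapsed = 08:25 − 02:45 = 5 hours 40 minutes.

5 hours 40 minutes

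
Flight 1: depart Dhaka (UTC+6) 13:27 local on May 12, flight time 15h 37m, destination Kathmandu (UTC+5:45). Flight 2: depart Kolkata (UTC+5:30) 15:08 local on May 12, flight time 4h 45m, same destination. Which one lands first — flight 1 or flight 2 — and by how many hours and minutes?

the second, by 8 hours 41 minutes

Flight 1 in UTC: 13:27 − 6:00 = 07:27 on May 12.
+15 hours 37 minutes → arrive 23:04 UTC on May 12.
Flight 2 in UTC: 15:08 − 5:30 = 09:38 on May 12.
+4 hours and 45 minutes → arrive 14:23 UTC on May 12.
Flight 2 lands earlier by 8 hours 41 minutes.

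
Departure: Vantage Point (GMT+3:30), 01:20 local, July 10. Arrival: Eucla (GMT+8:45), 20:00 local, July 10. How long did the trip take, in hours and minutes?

Eucla is 5:15 ahead of Vantage Point.
Clock-face elapsed time (ignoring zones) is 18 hours 40 minutes.
Actual elapsed = 18 hours 40 minutes − 5:15 = 13 hours 25 minutes.

13 hours 25 minutes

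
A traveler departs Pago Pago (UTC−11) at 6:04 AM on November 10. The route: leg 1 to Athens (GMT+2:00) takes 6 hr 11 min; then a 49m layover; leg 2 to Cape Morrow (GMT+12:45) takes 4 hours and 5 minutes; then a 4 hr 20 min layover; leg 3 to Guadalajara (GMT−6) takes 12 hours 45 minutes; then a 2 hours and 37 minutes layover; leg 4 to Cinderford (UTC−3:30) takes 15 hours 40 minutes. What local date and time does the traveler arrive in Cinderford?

Convert departure to UTC: 6:04 AM + 11:00 = 5:04 PM UTC on Nov 10.
Add 6 hours 11 minutes leg 1 → 11:15 PM UTC.
Add 49 minutes layover in Athens → 12:04 AM UTC (Nov 11).
Add 4 hours 5 minutes leg 2 → 4:09 AM UTC.
Add 4 hours and 20 minutes layover in Cape Morrow → 8:29 AM UTC.
Add 12 hours 45 minutes leg 3 → 9:14 PM UTC.
Add 2 hours and 37 minutes layover in Guadalajara → 11:51 PM UTC.
Add 15 hours and 40 minutes leg 4 → 3:31 PM UTC (Nov 12).
Cinderford is UTC−3:30, so local arrival = 3:31 PM − 3:30 = 12:01 PM on Nov 12.

12:01 PM on November 12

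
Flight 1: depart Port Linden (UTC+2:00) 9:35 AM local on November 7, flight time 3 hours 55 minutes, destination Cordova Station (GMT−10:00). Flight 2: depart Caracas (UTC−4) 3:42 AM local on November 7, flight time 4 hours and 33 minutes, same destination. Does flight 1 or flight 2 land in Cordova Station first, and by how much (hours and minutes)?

Flight 1 in UTC: 9:35 AM − 2:00 = 7:35 AM on Nov 7.
+3 hours and 55 minutes → arrive 11:30 AM UTC on Nov 7.
Flight 2 in UTC: 3:42 AM + 4:00 = 7:42 AM on Nov 7.
+4 hours and 33 minutes → arrive 12:15 PM UTC on Nov 7.
Flight 1 lands earlier by 45 minutes.

the first, by 45 minutes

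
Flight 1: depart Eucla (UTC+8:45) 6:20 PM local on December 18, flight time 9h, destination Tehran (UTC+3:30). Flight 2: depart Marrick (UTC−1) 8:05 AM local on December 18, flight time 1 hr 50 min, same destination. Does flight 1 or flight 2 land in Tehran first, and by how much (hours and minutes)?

Flight 1 in UTC: 6:20 PM − 8:45 = 9:35 AM on Dec 18.
+9 hours → arrive 6:35 PM UTC on Dec 18.
Flight 2 in UTC: 8:05 AM + 1:00 = 9:05 AM on Dec 18.
+1 hour 50 minutes → arrive 10:55 AM UTC on Dec 18.
Flight 2 lands earlier by 7 hours 40 minutes.

the second, by 7 hours 40 minutes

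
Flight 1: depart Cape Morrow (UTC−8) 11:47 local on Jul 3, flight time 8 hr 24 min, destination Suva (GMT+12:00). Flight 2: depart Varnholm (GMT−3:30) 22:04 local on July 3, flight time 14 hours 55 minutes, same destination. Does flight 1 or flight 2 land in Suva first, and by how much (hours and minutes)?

the first, by 12 hours 18 minutes

Flight 1 in UTC: 11:47 + 8:00 = 19:47 on Jul 3.
+8 hours and 24 minutes → arrive 04:11 UTC on Jul 4.
Flight 2 in UTC: 22:04 + 3:30 = 01:34 on Jul 4.
+14 hours and 55 minutes → arrive 16:29 UTC on Jul 4.
Flight 1 lands earlier by 12 hours 18 minutes.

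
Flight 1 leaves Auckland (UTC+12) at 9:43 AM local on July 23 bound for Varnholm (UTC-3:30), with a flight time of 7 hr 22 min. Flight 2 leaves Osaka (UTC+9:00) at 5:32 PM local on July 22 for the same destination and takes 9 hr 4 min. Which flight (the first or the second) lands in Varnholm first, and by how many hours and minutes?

the second, by 11 hours 29 minutes

Flight 1 in UTC: 9:43 AM − 12:00 = 9:43 PM on Jul 22.
+7 hours 22 minutes → arrive 5:05 AM UTC on Jul 23.
Flight 2 in UTC: 5:32 PM − 9:00 = 8:32 AM on Jul 22.
+9 hours 4 minutes → arrive 5:36 PM UTC on Jul 22.
Flight 2 lands earlier by 11 hours 29 minutes.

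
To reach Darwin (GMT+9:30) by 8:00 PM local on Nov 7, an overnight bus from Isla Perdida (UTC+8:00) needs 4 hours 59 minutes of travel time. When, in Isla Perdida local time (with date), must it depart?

1:31 PM on November 7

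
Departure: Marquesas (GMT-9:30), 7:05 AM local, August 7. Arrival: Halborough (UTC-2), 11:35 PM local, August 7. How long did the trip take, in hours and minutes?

9 hours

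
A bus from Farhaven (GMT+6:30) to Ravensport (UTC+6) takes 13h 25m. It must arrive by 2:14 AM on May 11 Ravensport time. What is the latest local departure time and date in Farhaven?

1:19 PM on May 10

Target arrival in UTC: 2:14 AM − 6:00 = 8:14 PM on May 10.
Subtract 13 hours 25 minutes → departure 6:49 AM UTC on May 10.
Farhaven is UTC+6:30: 6:49 AM + 6:30 = 1:19 PM on May 10.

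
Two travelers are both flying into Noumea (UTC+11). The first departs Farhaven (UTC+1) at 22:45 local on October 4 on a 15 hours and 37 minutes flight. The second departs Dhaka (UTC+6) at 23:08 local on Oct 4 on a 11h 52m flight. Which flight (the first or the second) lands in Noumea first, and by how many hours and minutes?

the second, by 8 hours 22 minutes

Flight 1 in UTC: 22:45 − 1:00 = 21:45 on Oct 4.
+15 hours 37 minutes → arrive 13:22 UTC on Oct 5.
Flight 2 in UTC: 23:08 − 6:00 = 17:08 on Oct 4.
+11 hours and 52 minutes → arrive 05:00 UTC on Oct 5.
Flight 2 lands earlier by 8 hours 22 minutes.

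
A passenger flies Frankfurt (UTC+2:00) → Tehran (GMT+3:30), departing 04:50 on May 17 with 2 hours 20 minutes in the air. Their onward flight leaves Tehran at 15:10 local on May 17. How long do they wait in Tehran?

Convert departure to UTC: 04:50 − 2:00 = 02:50 UTC on May 17.
Add 2 hours and 20 minutes flight time → 05:10 UTC.
Tehran is UTC+3:30, so local arrival = 05:10 + 3:30 = 08:40 on May 17.
Layover = 15:10 − 08:40 = 6 hours 30 minutes.

6 hours 30 minutes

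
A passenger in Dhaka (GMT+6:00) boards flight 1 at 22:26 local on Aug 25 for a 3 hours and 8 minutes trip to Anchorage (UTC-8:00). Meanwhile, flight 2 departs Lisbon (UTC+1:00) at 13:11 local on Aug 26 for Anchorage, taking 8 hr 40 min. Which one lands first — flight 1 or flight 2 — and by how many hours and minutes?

the first, by 25 hours 17 minutes

Flight 1 in UTC: 22:26 − 6:00 = 16:26 on Aug 25.
+3 hours and 8 minutes → arrive 19:34 UTC on Aug 25.
Flight 2 in UTC: 13:11 − 1:00 = 12:11 on Aug 26.
+8 hours and 40 minutes → arrive 20:51 UTC on Aug 26.
Flight 1 lands earlier by 25 hours 17 minutes.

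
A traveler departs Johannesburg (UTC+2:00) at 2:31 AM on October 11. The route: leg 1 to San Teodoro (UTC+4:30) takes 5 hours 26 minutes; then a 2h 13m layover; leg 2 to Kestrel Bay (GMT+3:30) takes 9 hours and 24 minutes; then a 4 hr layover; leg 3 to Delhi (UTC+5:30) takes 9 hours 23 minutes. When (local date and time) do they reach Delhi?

12:27 PM on October 12

Convert departure to UTC: 2:31 AM − 2:00 = 12:31 AM UTC on Oct 11.
Add 5 hours 26 minutes leg 1 → 5:57 AM UTC.
Add 2 hours and 13 minutes layover in San Teodoro → 8:10 AM UTC.
Add 9 hours 24 minutes leg 2 → 5:34 PM UTC.
Add 4 hours layover in Kestrel Bay → 9:34 PM UTC.
Add 9 hours and 23 minutes leg 3 → 6:57 AM UTC (Oct 12).
Delhi is UTC+5:30, so local arrival = 6:57 AM + 5:30 = 12:27 PM on Oct 12.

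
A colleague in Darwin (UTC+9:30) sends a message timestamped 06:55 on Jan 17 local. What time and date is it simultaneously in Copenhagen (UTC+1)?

Copenhagen is 8:30 behind Darwin.
Shift by the zone difference: 06:55 − 8:30 = 22:25 on Jan 16 in Copenhagen.

22:25 on Jan 16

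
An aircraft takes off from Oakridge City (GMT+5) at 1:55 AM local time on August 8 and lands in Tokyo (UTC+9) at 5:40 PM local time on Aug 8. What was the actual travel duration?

Departure in UTC: 1:55 AM − 5:00 = 8:55 PM on Aug 7.
Arrival in UTC: 5:40 PM − 9:00 = 8:40 AM on Aug 8.
Elapsed = 8:40 AM − 8:55 PM (+1 day) = 11 hours 45 minutes.

11 hours 45 minutes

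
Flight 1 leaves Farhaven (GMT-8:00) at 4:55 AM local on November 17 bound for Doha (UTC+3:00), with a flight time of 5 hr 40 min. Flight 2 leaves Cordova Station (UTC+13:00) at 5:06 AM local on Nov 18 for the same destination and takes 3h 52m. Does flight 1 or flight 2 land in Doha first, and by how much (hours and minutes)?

the first, by 1 hour 23 minutes

Flight 1 in UTC: 4:55 AM + 8:00 = 12:55 PM on Nov 17.
+5 hours 40 minutes → arrive 6:35 PM UTC on Nov 17.
Flight 2 in UTC: 5:06 AM − 13:00 = 4:06 PM on Nov 17.
+3 hours and 52 minutes → arrive 7:58 PM UTC on Nov 17.
Flight 1 lands earlier by 1 hour 23 minutes.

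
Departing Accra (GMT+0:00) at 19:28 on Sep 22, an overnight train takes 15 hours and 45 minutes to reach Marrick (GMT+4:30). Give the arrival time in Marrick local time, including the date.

Accra is at UTC+0, so departure is already 19:28 UTC on Sep 22.
Add 15 hours and 45 minutes travel time → 11:13 UTC (Sep 23).
Marrick is UTC+4:30, so local arrival = 11:13 + 4:30 = 15:43 on Sep 23.

15:43 on September 23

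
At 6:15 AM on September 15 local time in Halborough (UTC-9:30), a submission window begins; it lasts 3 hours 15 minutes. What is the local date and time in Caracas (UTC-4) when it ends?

3:00 PM on September 15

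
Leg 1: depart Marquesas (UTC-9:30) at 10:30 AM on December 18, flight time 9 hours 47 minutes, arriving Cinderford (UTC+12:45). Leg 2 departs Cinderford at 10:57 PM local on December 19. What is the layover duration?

Convert departure to UTC: 10:30 AM + 9:30 = 8:00 PM UTC on Dec 18.
Add 9 hours and 47 minutes flight time → 5:47 AM UTC (Dec 19).
Cinderford is UTC+12:45, so local arrival = 5:47 AM + 12:45 = 6:32 PM on Dec 19.
Layover = 10:57 PM − 6:32 PM = 4 hours 25 minutes.

4 hours 25 minutes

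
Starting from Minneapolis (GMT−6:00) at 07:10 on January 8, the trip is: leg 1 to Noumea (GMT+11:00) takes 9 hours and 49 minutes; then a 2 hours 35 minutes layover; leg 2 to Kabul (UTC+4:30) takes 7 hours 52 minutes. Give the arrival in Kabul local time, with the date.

13:56 on January 9

Convert departure to UTC: 07:10 + 6:00 = 13:10 UTC on Jan 8.
Add 9 hours 49 minutes leg 1 → 22:59 UTC.
Add 2 hours 35 minutes layover in Noumea → 01:34 UTC (Jan 9).
Add 7 hours and 52 minutes leg 2 → 09:26 UTC.
Kabul is UTC+4:30, so local arrival = 09:26 + 4:30 = 13:56 on Jan 9.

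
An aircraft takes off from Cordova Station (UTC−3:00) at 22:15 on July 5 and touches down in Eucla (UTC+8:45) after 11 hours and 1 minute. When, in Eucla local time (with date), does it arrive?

21:01 on July 6

Eucla is 11:45 ahead of Cordova Station.
After 11 hours 1 minute it is 09:16 (Jul 6) in Cordova Station.
Shift by the zone difference: 09:16 + 11:45 = 21:01 on Jul 6 in Eucla.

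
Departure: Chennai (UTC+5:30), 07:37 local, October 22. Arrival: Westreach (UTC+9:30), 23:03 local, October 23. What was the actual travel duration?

35 hours 26 minutes

Departure in UTC: 07:37 − 5:30 = 02:07 on Oct 22.
Arrival in UTC: 23:03 − 9:30 = 13:33 on Oct 23.
Elapsed = 13:33 − 02:07 (+1 day) = 35 hours 26 minutes.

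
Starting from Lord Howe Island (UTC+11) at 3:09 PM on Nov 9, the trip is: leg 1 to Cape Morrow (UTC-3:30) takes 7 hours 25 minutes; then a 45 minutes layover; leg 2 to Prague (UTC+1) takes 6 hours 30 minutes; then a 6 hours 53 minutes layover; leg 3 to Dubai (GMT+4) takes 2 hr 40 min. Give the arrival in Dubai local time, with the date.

8:22 AM on November 10

Convert departure to UTC: 3:09 PM − 11:00 = 4:09 AM UTC on Nov 9.
Add 7 hours and 25 minutes leg 1 → 11:34 AM UTC.
Add 45 minutes layover in Cape Morrow → 12:19 PM UTC.
Add 6 hours and 30 minutes leg 2 → 6:49 PM UTC.
Add 6 hours and 53 minutes layover in Prague → 1:42 AM UTC (Nov 10).
Add 2 hours 40 minutes leg 3 → 4:22 AM UTC.
Dubai is UTC+4:00, so local arrival = 4:22 AM + 4:00 = 8:22 AM on Nov 10.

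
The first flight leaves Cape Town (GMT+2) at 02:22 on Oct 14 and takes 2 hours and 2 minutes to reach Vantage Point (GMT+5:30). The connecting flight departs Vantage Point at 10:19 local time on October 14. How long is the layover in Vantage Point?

Convert departure to UTC: 02:22 − 2:00 = 00:22 UTC on Oct 14.
Add 2 hours 2 minutes flight time → 02:24 UTC.
Vantage Point is UTC+5:30, so local arrival = 02:24 + 5:30 = 07:54 on Oct 14.
Layover = 10:19 − 07:54 = 2 hours 25 minutes.

2 hours 25 minutes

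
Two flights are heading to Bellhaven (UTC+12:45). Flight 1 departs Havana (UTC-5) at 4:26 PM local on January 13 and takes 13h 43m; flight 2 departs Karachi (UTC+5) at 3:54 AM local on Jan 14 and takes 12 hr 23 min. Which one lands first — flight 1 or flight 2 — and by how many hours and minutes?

the first, by 8 minutes

Flight 1 in UTC: 4:26 PM + 5:00 = 9:26 PM on Jan 13.
+13 hours 43 minutes → arrive 11:09 AM UTC on Jan 14.
Flight 2 in UTC: 3:54 AM − 5:00 = 10:54 PM on Jan 13.
+12 hours and 23 minutes → arrive 11:17 AM UTC on Jan 14.
Flight 1 lands earlier by 8 minutes.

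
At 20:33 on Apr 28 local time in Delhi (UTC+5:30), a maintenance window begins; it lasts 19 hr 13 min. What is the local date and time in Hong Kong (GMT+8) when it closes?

Convert start to UTC: 20:33 − 5:30 = 15:03 UTC on Apr 28.
Add 19 hours and 13 minutes duration → 10:16 UTC (Apr 29).
Hong Kong is UTC+8:00, so local end time = 10:16 + 8:00 = 18:16 on Apr 29.

18:16 on Apr 29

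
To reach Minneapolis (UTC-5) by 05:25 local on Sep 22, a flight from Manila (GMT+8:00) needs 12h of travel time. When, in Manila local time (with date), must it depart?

06:25 on September 22

Target arrival in UTC: 05:25 + 5:00 = 10:25 on Sep 22.
Subtract 12 hours → departure 22:25 UTC on Sep 21.
Manila is UTC+8:00: 22:25 + 8:00 = 06:25 on Sep 22.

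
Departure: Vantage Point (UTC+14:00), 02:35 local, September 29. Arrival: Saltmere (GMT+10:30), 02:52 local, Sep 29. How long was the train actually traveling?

Departure in UTC: 02:35 − 14:00 = 12:35 on Sep 28.
Arrival in UTC: 02:52 − 10:30 = 16:22 on Sep 28.
Elapsed = 16:22 − 12:35 = 3 hours 47 minutes.

3 hours 47 minutes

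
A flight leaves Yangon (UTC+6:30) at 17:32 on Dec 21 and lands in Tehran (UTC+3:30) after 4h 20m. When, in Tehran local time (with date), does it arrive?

Convert departure to UTC: 17:32 − 6:30 = 11:02 UTC on Dec 21.
Add 4 hours and 20 minutes travel time → 15:22 UTC.
Tehran is UTC+3:30, so local arrival = 15:22 + 3:30 = 18:52 on Dec 21.

18:52 on December 21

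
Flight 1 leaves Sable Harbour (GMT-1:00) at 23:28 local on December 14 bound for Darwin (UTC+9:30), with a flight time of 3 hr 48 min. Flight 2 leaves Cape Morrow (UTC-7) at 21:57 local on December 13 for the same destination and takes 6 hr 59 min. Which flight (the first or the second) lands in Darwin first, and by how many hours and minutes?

the second, by 16 hours 20 minutes

Flight 1 in UTC: 23:28 + 1:00 = 00:28 on Dec 15.
+3 hours and 48 minutes → arrive 04:16 UTC on Dec 15.
Flight 2 in UTC: 21:57 + 7:00 = 04:57 on Dec 14.
+6 hours 59 minutes → arrive 11:56 UTC on Dec 14.
Flight 2 lands earlier by 16 hours 20 minutes.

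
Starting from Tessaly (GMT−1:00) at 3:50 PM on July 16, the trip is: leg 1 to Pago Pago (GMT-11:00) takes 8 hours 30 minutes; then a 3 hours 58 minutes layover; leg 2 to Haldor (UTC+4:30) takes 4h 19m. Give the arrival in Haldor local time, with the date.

2:07 PM on July 17

Convert departure to UTC: 3:50 PM + 1:00 = 4:50 PM UTC on Jul 16.
Add 8 hours 30 minutes leg 1 → 1:20 AM UTC (Jul 17).
Add 3 hours and 58 minutes layover in Pago Pago → 5:18 AM UTC.
Add 4 hours and 19 minutes leg 2 → 9:37 AM UTC.
Haldor is UTC+4:30, so local arrival = 9:37 AM + 4:30 = 2:07 PM on Jul 17.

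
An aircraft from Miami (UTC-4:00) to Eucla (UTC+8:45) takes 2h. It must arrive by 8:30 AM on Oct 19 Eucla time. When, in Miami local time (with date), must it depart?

Target arrival in UTC: 8:30 AM − 8:45 = 11:45 PM on Oct 18.
Subtract 2 hours → departure 9:45 PM UTC on Oct 18.
Miami is UTC−4:00: 9:45 PM − 4:00 = 5:45 PM on Oct 18.

5:45 PM on October 18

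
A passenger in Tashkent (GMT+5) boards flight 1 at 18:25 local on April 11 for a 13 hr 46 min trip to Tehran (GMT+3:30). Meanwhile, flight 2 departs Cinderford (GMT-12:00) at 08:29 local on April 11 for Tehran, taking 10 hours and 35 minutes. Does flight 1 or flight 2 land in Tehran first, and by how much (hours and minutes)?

the first, by 3 hours 53 minutes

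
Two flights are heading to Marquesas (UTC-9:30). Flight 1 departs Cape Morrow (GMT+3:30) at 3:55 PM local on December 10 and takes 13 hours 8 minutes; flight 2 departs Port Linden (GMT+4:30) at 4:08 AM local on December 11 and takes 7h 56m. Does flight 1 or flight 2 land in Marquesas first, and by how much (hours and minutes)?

the first, by 6 hours 1 minute

Flight 1 in UTC: 3:55 PM − 3:30 = 12:25 PM on Dec 10.
+13 hours 8 minutes → arrive 1:33 AM UTC on Dec 11.
Flight 2 in UTC: 4:08 AM − 4:30 = 11:38 PM on Dec 10.
+7 hours 56 minutes → arrive 7:34 AM UTC on Dec 11.
Flight 1 lands earlier by 6 hours 1 minute.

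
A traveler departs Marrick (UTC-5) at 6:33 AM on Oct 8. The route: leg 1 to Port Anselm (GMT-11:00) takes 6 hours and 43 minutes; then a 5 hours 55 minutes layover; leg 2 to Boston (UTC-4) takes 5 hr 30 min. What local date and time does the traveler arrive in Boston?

Convert departure to UTC: 6:33 AM + 5:00 = 11:33 AM UTC on Oct 8.
Add 6 hours and 43 minutes leg 1 → 6:16 PM UTC.
Add 5 hours 55 minutes layover in Port Anselm → 12:11 AM UTC (Oct 9).
Add 5 hours and 30 minutes leg 2 → 5:41 AM UTC.
Boston is UTC−4:00, so local arrival = 5:41 AM − 4:00 = 1:41 AM on Oct 9.

1:41 AM on October 9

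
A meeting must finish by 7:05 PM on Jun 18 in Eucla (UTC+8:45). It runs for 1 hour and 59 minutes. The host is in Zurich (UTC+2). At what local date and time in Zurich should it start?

10:21 AM on June 18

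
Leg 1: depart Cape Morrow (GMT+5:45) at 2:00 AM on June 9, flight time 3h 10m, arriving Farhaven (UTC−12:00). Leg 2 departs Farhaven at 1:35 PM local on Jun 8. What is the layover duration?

2 hours 10 minutes

Convert departure to UTC: 2:00 AM − 5:45 = 8:15 PM UTC on Jun 8.
Add 3 hours and 10 minutes flight time → 11:25 PM UTC.
Farhaven is UTC−12:00, so local arrival = 11:25 PM − 12:00 = 11:25 AM on Jun 8.
Layover = 1:35 PM − 11:25 AM = 2 hours 10 minutes.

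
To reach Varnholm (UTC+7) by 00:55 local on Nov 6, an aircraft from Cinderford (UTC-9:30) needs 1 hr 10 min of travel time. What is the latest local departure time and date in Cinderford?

Target arrival in UTC: 00:55 − 7:00 = 17:55 on Nov 5.
Subtract 1 hour and 10 minutes → departure 16:45 UTC on Nov 5.
Cinderford is UTC−9:30: 16:45 − 9:30 = 07:15 on Nov 5.

07:15 on November 5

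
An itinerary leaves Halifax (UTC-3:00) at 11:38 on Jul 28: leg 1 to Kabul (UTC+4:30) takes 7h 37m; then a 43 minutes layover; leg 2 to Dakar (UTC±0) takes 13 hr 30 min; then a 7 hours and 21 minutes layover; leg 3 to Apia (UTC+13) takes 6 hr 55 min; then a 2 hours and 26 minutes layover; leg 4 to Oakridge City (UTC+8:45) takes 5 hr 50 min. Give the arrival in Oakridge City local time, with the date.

Convert departure to UTC: 11:38 + 3:00 = 14:38 UTC on Jul 28.
Add 7 hours 37 minutes leg 1 → 22:15 UTC.
Add 43 minutes layover in Kabul → 22:58 UTC.
Add 13 hours and 30 minutes leg 2 → 12:28 UTC (Jul 29).
Add 7 hours 21 minutes layover in Dakar → 19:49 UTC.
Add 6 hours and 55 minutes leg 3 → 02:44 UTC (Jul 30).
Add 2 hours 26 minutes layover in Apia → 05:10 UTC.
Add 5 hours and 50 minutes leg 4 → 11:00 UTC.
Oakridge City is UTC+8:45, so local arrival = 11:00 + 8:45 = 19:45 on Jul 30.

19:45 on Jul 30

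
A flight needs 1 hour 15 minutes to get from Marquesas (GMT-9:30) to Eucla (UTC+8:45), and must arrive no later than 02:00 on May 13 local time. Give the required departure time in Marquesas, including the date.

Target arrival in UTC: 02:00 − 8:45 = 17:15 on May 12.
Subtract 1 hour and 15 minutes → departure 16:00 UTC on May 12.
Marquesas is UTC−9:30: 16:00 − 9:30 = 06:30 on May 12.

06:30 on May 12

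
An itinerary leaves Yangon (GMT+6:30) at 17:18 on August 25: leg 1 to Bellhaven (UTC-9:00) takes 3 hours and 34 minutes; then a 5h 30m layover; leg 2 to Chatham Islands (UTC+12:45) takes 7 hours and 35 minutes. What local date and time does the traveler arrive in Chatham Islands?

16:12 on August 26

Convert departure to UTC: 17:18 − 6:30 = 10:48 UTC on Aug 25.
Add 3 hours and 34 minutes leg 1 → 14:22 UTC.
Add 5 hours and 30 minutes layover in Bellhaven → 19:52 UTC.
Add 7 hours and 35 minutes leg 2 → 03:27 UTC (Aug 26).
Chatham Islands is UTC+12:45, so local arrival = 03:27 + 12:45 = 16:12 on Aug 26.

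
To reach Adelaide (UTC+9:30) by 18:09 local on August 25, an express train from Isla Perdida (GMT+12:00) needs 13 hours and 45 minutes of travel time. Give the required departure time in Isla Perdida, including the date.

Target arrival in UTC: 18:09 − 9:30 = 08:39 on Aug 25.
Subtract 13 hours 45 minutes → departure 18:54 UTC on Aug 24.
Isla Perdida is UTC+12:00: 18:54 + 12:00 = 06:54 on Aug 25.

06:54 on August 25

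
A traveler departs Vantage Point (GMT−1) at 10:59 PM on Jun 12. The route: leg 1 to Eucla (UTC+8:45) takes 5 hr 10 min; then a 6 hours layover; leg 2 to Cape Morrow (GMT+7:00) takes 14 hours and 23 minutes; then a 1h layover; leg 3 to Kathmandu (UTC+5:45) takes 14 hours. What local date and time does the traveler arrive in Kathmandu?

10:17 PM on June 14

Convert departure to UTC: 10:59 PM + 1:00 = 11:59 PM UTC on Jun 12.
Add 5 hours 10 minutes leg 1 → 5:09 AM UTC (Jun 13).
Add 6 hours layover in Eucla → 11:09 AM UTC.
Add 14 hours 23 minutes leg 2 → 1:32 AM UTC (Jun 14).
Add 1 hour layover in Cape Morrow → 2:32 AM UTC.
Add 14 hours leg 3 → 4:32 PM UTC.
Kathmandu is UTC+5:45, so local arrival = 4:32 PM + 5:45 = 10:17 PM on Jun 14.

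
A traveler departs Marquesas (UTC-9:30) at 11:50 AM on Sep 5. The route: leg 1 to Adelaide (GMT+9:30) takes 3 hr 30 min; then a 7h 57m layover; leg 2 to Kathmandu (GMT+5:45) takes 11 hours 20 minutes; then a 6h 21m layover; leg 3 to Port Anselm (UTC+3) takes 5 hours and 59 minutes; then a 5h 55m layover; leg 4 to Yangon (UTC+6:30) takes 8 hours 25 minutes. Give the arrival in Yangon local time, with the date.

5:17 AM on Sep 8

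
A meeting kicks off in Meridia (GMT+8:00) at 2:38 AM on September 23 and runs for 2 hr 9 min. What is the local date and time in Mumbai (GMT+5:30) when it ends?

Convert start to UTC: 2:38 AM − 8:00 = 6:38 PM UTC on Sep 22.
Add 2 hours 9 minutes duration → 8:47 PM UTC.
Mumbai is UTC+5:30, so local end time = 8:47 PM + 5:30 = 2:17 AM on Sep 23.

2:17 AM on September 23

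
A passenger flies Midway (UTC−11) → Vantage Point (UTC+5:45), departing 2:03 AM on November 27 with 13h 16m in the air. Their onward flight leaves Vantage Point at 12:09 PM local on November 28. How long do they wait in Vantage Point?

4 hours 5 minutes

Convert departure to UTC: 2:03 AM + 11:00 = 1:03 PM UTC on Nov 27.
Add 13 hours and 16 minutes flight time → 2:19 AM UTC (Nov 28).
Vantage Point is UTC+5:45, so local arrival = 2:19 AM + 5:45 = 8:04 AM on Nov 28.
Layover = 12:09 PM − 8:04 AM = 4 hours 5 minutes.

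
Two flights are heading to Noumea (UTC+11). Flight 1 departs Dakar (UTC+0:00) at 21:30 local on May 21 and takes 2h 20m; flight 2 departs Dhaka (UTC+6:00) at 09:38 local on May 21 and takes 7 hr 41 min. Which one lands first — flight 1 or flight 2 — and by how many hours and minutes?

Flight 1 departs at 21:30 UTC (May 21).
+2 hours and 20 minutes → arrive 23:50 UTC on May 21.
Flight 2 in UTC: 09:38 − 6:00 = 03:38 on May 21.
+7 hours and 41 minutes → arrive 11:19 UTC on May 21.
Flight 2 lands earlier by 12 hours 31 minutes.

the second, by 12 hours 31 minutes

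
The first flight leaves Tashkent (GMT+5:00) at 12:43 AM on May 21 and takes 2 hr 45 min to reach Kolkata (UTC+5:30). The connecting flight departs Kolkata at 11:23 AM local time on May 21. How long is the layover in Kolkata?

7 hours 25 minutes

Convert departure to UTC: 12:43 AM − 5:00 = 7:43 PM UTC on May 20.
Add 2 hours 45 minutes flight time → 10:28 PM UTC.
Kolkata is UTC+5:30, so local arrival = 10:28 PM + 5:30 = 3:58 AM on May 21.
Layover = 11:23 AM − 3:58 AM = 7 hours 25 minutes.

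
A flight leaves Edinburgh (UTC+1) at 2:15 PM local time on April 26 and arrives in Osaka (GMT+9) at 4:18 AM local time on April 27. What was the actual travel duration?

Departure in UTC: 2:15 PM − 1:00 = 1:15 PM on Apr 26.
Arrival in UTC: 4:18 AM − 9:00 = 7:18 PM on Apr 26.
Elapsed = 7:18 PM − 1:15 PM = 6 hours 3 minutes.

6 hours 3 minutes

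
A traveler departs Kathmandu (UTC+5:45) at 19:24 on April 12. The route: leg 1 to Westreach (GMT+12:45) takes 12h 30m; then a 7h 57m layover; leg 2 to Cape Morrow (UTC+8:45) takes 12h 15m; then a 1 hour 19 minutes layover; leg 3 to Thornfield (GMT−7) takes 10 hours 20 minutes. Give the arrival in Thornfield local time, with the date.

Convert departure to UTC: 19:24 − 5:45 = 13:39 UTC on Apr 12.
Add 12 hours and 30 minutes leg 1 → 02:09 UTC (Apr 13).
Add 7 hours 57 minutes layover in Westreach → 10:06 UTC.
Add 12 hours and 15 minutes leg 2 → 22:21 UTC.
Add 1 hour 19 minutes layover in Cape Morrow → 23:40 UTC.
Add 10 hours and 20 minutes leg 3 → 10:00 UTC (Apr 14).
Thornfield is UTC−7:00, so local arrival = 10:00 − 7:00 = 03:00 on Apr 14.

03:00 on April 14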